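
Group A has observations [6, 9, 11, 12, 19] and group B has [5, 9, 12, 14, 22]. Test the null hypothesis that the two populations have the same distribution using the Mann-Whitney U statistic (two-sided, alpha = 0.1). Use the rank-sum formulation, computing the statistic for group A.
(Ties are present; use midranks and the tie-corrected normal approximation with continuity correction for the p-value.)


Step 1: Combine and sort all 10 observations; assign midranks.
sorted (value, group): (5,Y), (6,X), (9,X), (9,Y), (11,X), (12,X), (12,Y), (14,Y), (19,X), (22,Y)
ranks: 5->1, 6->2, 9->3.5, 9->3.5, 11->5, 12->6.5, 12->6.5, 14->8, 19->9, 22->10
Step 2: Rank sum for X: R1 = 2 + 3.5 + 5 + 6.5 + 9 = 26.
Step 3: U_X = R1 - n1(n1+1)/2 = 26 - 5*6/2 = 26 - 15 = 11.
       U_Y = n1*n2 - U_X = 25 - 11 = 14.
Step 4: Ties are present, so use the tie-corrected normal approximation (with continuity correction) for the p-value.
Step 5: p-value = 0.833534; compare to alpha = 0.1. fail to reject H0.

U_X = 11, p = 0.833534, fail to reject H0 at alpha = 0.1.


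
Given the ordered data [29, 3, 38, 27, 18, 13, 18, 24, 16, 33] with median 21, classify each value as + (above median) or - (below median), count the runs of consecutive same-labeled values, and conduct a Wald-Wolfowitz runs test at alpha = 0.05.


Step 1: Compute median = 21; label A = above, B = below.
Labels in order: ABAABBBABA  (n_A = 5, n_B = 5)
Step 2: Count runs R = 7.
Step 3: Under H0 (random ordering), E[R] = 2*n_A*n_B/(n_A+n_B) + 1 = 2*5*5/10 + 1 = 6.0000.
        Var[R] = 2*n_A*n_B*(2*n_A*n_B - n_A - n_B) / ((n_A+n_B)^2 * (n_A+n_B-1)) = 2000/900 = 2.2222.
        SD[R] = 1.4907.
Step 4: Continuity-corrected z = (R - 0.5 - E[R]) / SD[R] = (7 - 0.5 - 6.0000) / 1.4907 = 0.3354.
Step 5: Two-sided p-value via normal approximation = 2*(1 - Phi(|z|)) = 0.737316.
Step 6: alpha = 0.05. fail to reject H0.

R = 7, z = 0.3354, p = 0.737316, fail to reject H0.


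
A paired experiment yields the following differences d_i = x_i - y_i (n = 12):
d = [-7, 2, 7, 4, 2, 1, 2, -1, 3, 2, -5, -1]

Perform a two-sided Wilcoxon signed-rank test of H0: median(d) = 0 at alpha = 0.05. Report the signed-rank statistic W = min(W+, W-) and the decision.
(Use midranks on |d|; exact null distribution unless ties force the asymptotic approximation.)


Step 1: Drop any zero differences (none here) and take |d_i|.
|d| = [7, 2, 7, 4, 2, 1, 2, 1, 3, 2, 5, 1]
Step 2: Midrank |d_i| (ties get averaged ranks).
ranks: |7|->11.5, |2|->5.5, |7|->11.5, |4|->9, |2|->5.5, |1|->2, |2|->5.5, |1|->2, |3|->8, |2|->5.5, |5|->10, |1|->2
Step 3: Attach original signs; sum ranks with positive sign and with negative sign.
W+ = 5.5 + 11.5 + 9 + 5.5 + 2 + 5.5 + 8 + 5.5 = 52.5
W- = 11.5 + 2 + 10 + 2 = 25.5
(Check: W+ + W- = 78 should equal n(n+1)/2 = 78.)
Step 4: Test statistic W = min(W+, W-) = 25.5.
Step 5: Ties in |d|, so use the tie-corrected normal approximation.
        E[W] = n(n+1)/4 = 12*13/4 = 39.
        Tie groups: |d|=1 (t=3), |d|=2 (t=4), |d|=7 (t=2); sum(t^3 - t) = 90.
        Var[W] = n(n+1)(2n+1)/24 - sum(t^3-t)/48 = 3900/24 - 90/48 = 160.625.
        z = (W - E[W]) / sqrt(Var[W]) = (25.5 - 39) / 12.6738 = -1.0652.
        Two-sided p = 2*Phi(z) = 0.286790.
Step 6: alpha = 0.05. fail to reject H0.

W+ = 52.5, W- = 25.5, W = min = 25.5, p = 0.286790, fail to reject H0.


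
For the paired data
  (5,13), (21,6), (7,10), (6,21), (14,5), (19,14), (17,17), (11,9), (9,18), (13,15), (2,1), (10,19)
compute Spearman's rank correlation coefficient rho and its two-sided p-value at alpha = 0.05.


Step 1: Rank x and y separately (midranks; no ties here).
rank(x): 5->2, 21->12, 7->4, 6->3, 14->9, 19->11, 17->10, 11->7, 9->5, 13->8, 2->1, 10->6
rank(y): 13->6, 6->3, 10->5, 21->12, 5->2, 14->7, 17->9, 9->4, 18->10, 15->8, 1->1, 19->11
Step 2: d_i = R_x(i) - R_y(i); compute d_i^2.
  (2-6)^2=16, (12-3)^2=81, (4-5)^2=1, (3-12)^2=81, (9-2)^2=49, (11-7)^2=16, (10-9)^2=1, (7-4)^2=9, (5-10)^2=25, (8-8)^2=0, (1-1)^2=0, (6-11)^2=25
sum(d^2) = 304.
Step 3: rho = 1 - 6*304 / (12*(12^2 - 1)) = 1 - 1824/1716 = -0.062937.
Step 4: Under H0, t = rho * sqrt((n-2)/(1-rho^2)) = -0.1994 ~ t(10).
Step 5: Two-sided p-value from the t-distribution with 10 df = 0.845931.
Step 6: alpha = 0.05. fail to reject H0.

rho = -0.0629, p = 0.845931, fail to reject H0 at alpha = 0.05.


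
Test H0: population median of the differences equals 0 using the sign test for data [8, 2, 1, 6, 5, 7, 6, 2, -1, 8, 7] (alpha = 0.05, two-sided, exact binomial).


Step 1: Discard zero differences. Original n = 11; n_eff = number of nonzero differences = 11.
Nonzero differences (with sign): +8, +2, +1, +6, +5, +7, +6, +2, -1, +8, +7
Step 2: Count signs: positive = 10, negative = 1.
Step 3: Under H0: P(positive) = 0.5, so the number of positives S ~ Bin(11, 0.5).
Step 4: Two-sided exact p-value = sum of Bin(11,0.5) probabilities at or below the observed probability = 0.011719.
Step 5: alpha = 0.05. reject H0.

n_eff = 11, pos = 10, neg = 1, p = 0.011719, reject H0.


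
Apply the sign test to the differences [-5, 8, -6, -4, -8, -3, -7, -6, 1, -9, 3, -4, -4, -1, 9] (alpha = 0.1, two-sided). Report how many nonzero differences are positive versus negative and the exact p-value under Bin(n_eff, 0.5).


Step 1: Discard zero differences. Original n = 15; n_eff = number of nonzero differences = 15.
Nonzero differences (with sign): -5, +8, -6, -4, -8, -3, -7, -6, +1, -9, +3, -4, -4, -1, +9
Step 2: Count signs: positive = 4, negative = 11.
Step 3: Under H0: P(positive) = 0.5, so the number of positives S ~ Bin(15, 0.5).
Step 4: Two-sided exact p-value = sum of Bin(15,0.5) probabilities at or below the observed probability = 0.118469.
Step 5: alpha = 0.1. fail to reject H0.

n_eff = 15, pos = 4, neg = 11, p = 0.118469, fail to reject H0.


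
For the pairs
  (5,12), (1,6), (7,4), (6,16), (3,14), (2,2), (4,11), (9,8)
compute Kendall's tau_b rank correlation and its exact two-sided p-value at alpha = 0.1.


Step 1: Enumerate the 28 unordered pairs (i,j) with i<j and classify each by sign(x_j-x_i) * sign(y_j-y_i).
  (1,2):dx=-4,dy=-6->C; (1,3):dx=+2,dy=-8->D; (1,4):dx=+1,dy=+4->C; (1,5):dx=-2,dy=+2->D
  (1,6):dx=-3,dy=-10->C; (1,7):dx=-1,dy=-1->C; (1,8):dx=+4,dy=-4->D; (2,3):dx=+6,dy=-2->D
  (2,4):dx=+5,dy=+10->C; (2,5):dx=+2,dy=+8->C; (2,6):dx=+1,dy=-4->D; (2,7):dx=+3,dy=+5->C
  (2,8):dx=+8,dy=+2->C; (3,4):dx=-1,dy=+12->D; (3,5):dx=-4,dy=+10->D; (3,6):dx=-5,dy=-2->C
  (3,7):dx=-3,dy=+7->D; (3,8):dx=+2,dy=+4->C; (4,5):dx=-3,dy=-2->C; (4,6):dx=-4,dy=-14->C
  (4,7):dx=-2,dy=-5->C; (4,8):dx=+3,dy=-8->D; (5,6):dx=-1,dy=-12->C; (5,7):dx=+1,dy=-3->D
  (5,8):dx=+6,dy=-6->D; (6,7):dx=+2,dy=+9->C; (6,8):dx=+7,dy=+6->C; (7,8):dx=+5,dy=-3->D
Step 2: C = 16, D = 12, total pairs = 28.
Step 3: tau = (C - D)/(n(n-1)/2) = (16 - 12)/28 = 0.142857.
Step 4: Exact two-sided p-value (enumerate n! = 40320 permutations of y under H0): p = 0.719544.
Step 5: alpha = 0.1. fail to reject H0.

tau_b = 0.1429 (C=16, D=12), p = 0.719544, fail to reject H0.


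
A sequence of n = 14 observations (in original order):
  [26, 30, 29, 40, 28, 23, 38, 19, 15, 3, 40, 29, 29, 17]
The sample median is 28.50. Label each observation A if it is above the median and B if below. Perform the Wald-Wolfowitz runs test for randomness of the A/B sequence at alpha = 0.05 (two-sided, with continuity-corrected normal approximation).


Step 1: Compute median = 28.50; label A = above, B = below.
Labels in order: BAAABBABBBAAAB  (n_A = 7, n_B = 7)
Step 2: Count runs R = 7.
Step 3: Under H0 (random ordering), E[R] = 2*n_A*n_B/(n_A+n_B) + 1 = 2*7*7/14 + 1 = 8.0000.
        Var[R] = 2*n_A*n_B*(2*n_A*n_B - n_A - n_B) / ((n_A+n_B)^2 * (n_A+n_B-1)) = 8232/2548 = 3.2308.
        SD[R] = 1.7974.
Step 4: Continuity-corrected z = (R + 0.5 - E[R]) / SD[R] = (7 + 0.5 - 8.0000) / 1.7974 = -0.2782.
Step 5: Two-sided p-value via normal approximation = 2*(1 - Phi(|z|)) = 0.780879.
Step 6: alpha = 0.05. fail to reject H0.

R = 7, z = -0.2782, p = 0.780879, fail to reject H0.


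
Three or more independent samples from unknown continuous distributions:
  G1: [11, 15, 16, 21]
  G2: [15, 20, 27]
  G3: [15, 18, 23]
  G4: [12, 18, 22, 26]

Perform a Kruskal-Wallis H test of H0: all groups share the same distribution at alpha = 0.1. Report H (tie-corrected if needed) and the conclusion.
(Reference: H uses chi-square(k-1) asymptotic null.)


Step 1: Combine all N = 14 observations and assign midranks.
sorted (value, group, rank): (11,G1,1), (12,G4,2), (15,G1,4), (15,G2,4), (15,G3,4), (16,G1,6), (18,G3,7.5), (18,G4,7.5), (20,G2,9), (21,G1,10), (22,G4,11), (23,G3,12), (26,G4,13), (27,G2,14)
Step 2: Sum ranks within each group.
R_1 = 21 (n_1 = 4)
R_2 = 27 (n_2 = 3)
R_3 = 23.5 (n_3 = 3)
R_4 = 33.5 (n_4 = 4)
Step 3: H = 12/(N(N+1)) * sum(R_i^2/n_i) - 3(N+1)
     = 12/(14*15) * (21^2/4 + 27^2/3 + 23.5^2/3 + 33.5^2/4) - 3*15
     = 0.057143 * 817.896 - 45
     = 1.736905.
Step 4: Ties present; correction factor C = 1 - 30/(14^3 - 14) = 0.989011. Corrected H = 1.736905 / 0.989011 = 1.756204.
Step 5: Under H0, H ~ chi^2(3); p-value = 0.624512.
Step 6: alpha = 0.1. fail to reject H0.

H = 1.7562, df = 3, p = 0.624512, fail to reject H0.


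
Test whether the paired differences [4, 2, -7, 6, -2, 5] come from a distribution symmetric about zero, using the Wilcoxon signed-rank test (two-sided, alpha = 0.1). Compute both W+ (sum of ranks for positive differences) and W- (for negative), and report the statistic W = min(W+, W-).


Step 1: Drop any zero differences (none here) and take |d_i|.
|d| = [4, 2, 7, 6, 2, 5]
Step 2: Midrank |d_i| (ties get averaged ranks).
ranks: |4|->3, |2|->1.5, |7|->6, |6|->5, |2|->1.5, |5|->4
Step 3: Attach original signs; sum ranks with positive sign and with negative sign.
W+ = 3 + 1.5 + 5 + 4 = 13.5
W- = 6 + 1.5 = 7.5
(Check: W+ + W- = 21 should equal n(n+1)/2 = 21.)
Step 4: Test statistic W = min(W+, W-) = 7.5.
Step 5: Ties in |d|, so use the tie-corrected normal approximation.
        E[W] = n(n+1)/4 = 6*7/4 = 10.5.
        Tie groups: |d|=2 (t=2); sum(t^3 - t) = 6.
        Var[W] = n(n+1)(2n+1)/24 - sum(t^3-t)/48 = 546/24 - 6/48 = 22.625.
        z = (W - E[W]) / sqrt(Var[W]) = (7.5 - 10.5) / 4.7566 = -0.6307.
        Two-sided p = 2*Phi(z) = 0.528233.
Step 6: alpha = 0.1. fail to reject H0.

W+ = 13.5, W- = 7.5, W = min = 7.5, p = 0.528233, fail to reject H0.


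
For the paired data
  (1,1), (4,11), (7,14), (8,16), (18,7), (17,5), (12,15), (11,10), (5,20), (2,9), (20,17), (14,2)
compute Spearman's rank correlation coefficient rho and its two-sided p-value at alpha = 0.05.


Step 1: Rank x and y separately (midranks; no ties here).
rank(x): 1->1, 4->3, 7->5, 8->6, 18->11, 17->10, 12->8, 11->7, 5->4, 2->2, 20->12, 14->9
rank(y): 1->1, 11->7, 14->8, 16->10, 7->4, 5->3, 15->9, 10->6, 20->12, 9->5, 17->11, 2->2
Step 2: d_i = R_x(i) - R_y(i); compute d_i^2.
  (1-1)^2=0, (3-7)^2=16, (5-8)^2=9, (6-10)^2=16, (11-4)^2=49, (10-3)^2=49, (8-9)^2=1, (7-6)^2=1, (4-12)^2=64, (2-5)^2=9, (12-11)^2=1, (9-2)^2=49
sum(d^2) = 264.
Step 3: rho = 1 - 6*264 / (12*(12^2 - 1)) = 1 - 1584/1716 = 0.076923.
Step 4: Under H0, t = rho * sqrt((n-2)/(1-rho^2)) = 0.2440 ~ t(10).
Step 5: Two-sided p-value from the t-distribution with 10 df = 0.812183.
Step 6: alpha = 0.05. fail to reject H0.

rho = 0.0769, p = 0.812183, fail to reject H0 at alpha = 0.05.


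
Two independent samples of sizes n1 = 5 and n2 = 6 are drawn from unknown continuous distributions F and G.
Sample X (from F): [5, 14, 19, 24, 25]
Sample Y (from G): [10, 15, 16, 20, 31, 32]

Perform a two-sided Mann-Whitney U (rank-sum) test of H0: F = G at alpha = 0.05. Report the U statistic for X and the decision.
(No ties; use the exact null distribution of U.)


Step 1: Combine and sort all 11 observations; assign midranks.
sorted (value, group): (5,X), (10,Y), (14,X), (15,Y), (16,Y), (19,X), (20,Y), (24,X), (25,X), (31,Y), (32,Y)
ranks: 5->1, 10->2, 14->3, 15->4, 16->5, 19->6, 20->7, 24->8, 25->9, 31->10, 32->11
Step 2: Rank sum for X: R1 = 1 + 3 + 6 + 8 + 9 = 27.
Step 3: U_X = R1 - n1(n1+1)/2 = 27 - 5*6/2 = 27 - 15 = 12.
       U_Y = n1*n2 - U_X = 30 - 12 = 18.
Step 4: No ties, so the exact null distribution of U (based on enumerating the C(11,5) = 462 equally likely rank assignments) gives the two-sided p-value.
Step 5: p-value = 0.662338; compare to alpha = 0.05. fail to reject H0.

U_X = 12, p = 0.662338, fail to reject H0 at alpha = 0.05.


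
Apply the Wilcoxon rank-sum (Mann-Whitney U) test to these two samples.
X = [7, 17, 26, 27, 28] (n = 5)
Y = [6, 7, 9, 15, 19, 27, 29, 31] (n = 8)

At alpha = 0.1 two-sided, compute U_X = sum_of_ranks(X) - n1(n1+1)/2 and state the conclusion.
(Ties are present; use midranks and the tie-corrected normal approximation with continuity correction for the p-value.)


Step 1: Combine and sort all 13 observations; assign midranks.
sorted (value, group): (6,Y), (7,X), (7,Y), (9,Y), (15,Y), (17,X), (19,Y), (26,X), (27,X), (27,Y), (28,X), (29,Y), (31,Y)
ranks: 6->1, 7->2.5, 7->2.5, 9->4, 15->5, 17->6, 19->7, 26->8, 27->9.5, 27->9.5, 28->11, 29->12, 31->13
Step 2: Rank sum for X: R1 = 2.5 + 6 + 8 + 9.5 + 11 = 37.
Step 3: U_X = R1 - n1(n1+1)/2 = 37 - 5*6/2 = 37 - 15 = 22.
       U_Y = n1*n2 - U_X = 40 - 22 = 18.
Step 4: Ties are present, so use the tie-corrected normal approximation (with continuity correction) for the p-value.
Step 5: p-value = 0.825728; compare to alpha = 0.1. fail to reject H0.

U_X = 22, p = 0.825728, fail to reject H0 at alpha = 0.1.


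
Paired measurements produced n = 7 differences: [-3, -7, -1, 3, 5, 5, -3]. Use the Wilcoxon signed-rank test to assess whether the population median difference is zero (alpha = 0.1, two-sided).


Step 1: Drop any zero differences (none here) and take |d_i|.
|d| = [3, 7, 1, 3, 5, 5, 3]
Step 2: Midrank |d_i| (ties get averaged ranks).
ranks: |3|->3, |7|->7, |1|->1, |3|->3, |5|->5.5, |5|->5.5, |3|->3
Step 3: Attach original signs; sum ranks with positive sign and with negative sign.
W+ = 3 + 5.5 + 5.5 = 14
W- = 3 + 7 + 1 + 3 = 14
(Check: W+ + W- = 28 should equal n(n+1)/2 = 28.)
Step 4: Test statistic W = min(W+, W-) = 14.
Step 5: Ties in |d|, so use the tie-corrected normal approximation.
        E[W] = n(n+1)/4 = 7*8/4 = 14.
        Tie groups: |d|=3 (t=3), |d|=5 (t=2); sum(t^3 - t) = 30.
        Var[W] = n(n+1)(2n+1)/24 - sum(t^3-t)/48 = 840/24 - 30/48 = 34.375.
        z = (W - E[W]) / sqrt(Var[W]) = (14 - 14) / 5.8630 = 0.0000.
        Two-sided p = 2*Phi(z) = 1.000000.
Step 6: alpha = 0.1. fail to reject H0.

W+ = 14, W- = 14, W = min = 14, p = 1.000000, fail to reject H0.


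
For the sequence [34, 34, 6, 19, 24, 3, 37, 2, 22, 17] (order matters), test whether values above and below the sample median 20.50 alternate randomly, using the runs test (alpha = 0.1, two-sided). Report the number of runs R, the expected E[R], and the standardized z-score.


Step 1: Compute median = 20.50; label A = above, B = below.
Labels in order: AABBABABAB  (n_A = 5, n_B = 5)
Step 2: Count runs R = 8.
Step 3: Under H0 (random ordering), E[R] = 2*n_A*n_B/(n_A+n_B) + 1 = 2*5*5/10 + 1 = 6.0000.
        Var[R] = 2*n_A*n_B*(2*n_A*n_B - n_A - n_B) / ((n_A+n_B)^2 * (n_A+n_B-1)) = 2000/900 = 2.2222.
        SD[R] = 1.4907.
Step 4: Continuity-corrected z = (R - 0.5 - E[R]) / SD[R] = (8 - 0.5 - 6.0000) / 1.4907 = 1.0062.
Step 5: Two-sided p-value via normal approximation = 2*(1 - Phi(|z|)) = 0.314305.
Step 6: alpha = 0.1. fail to reject H0.

R = 8, z = 1.0062, p = 0.314305, fail to reject H0.


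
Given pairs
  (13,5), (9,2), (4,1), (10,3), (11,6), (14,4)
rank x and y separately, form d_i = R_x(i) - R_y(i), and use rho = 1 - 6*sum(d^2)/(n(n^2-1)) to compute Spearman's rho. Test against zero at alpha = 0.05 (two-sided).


Step 1: Rank x and y separately (midranks; no ties here).
rank(x): 13->5, 9->2, 4->1, 10->3, 11->4, 14->6
rank(y): 5->5, 2->2, 1->1, 3->3, 6->6, 4->4
Step 2: d_i = R_x(i) - R_y(i); compute d_i^2.
  (5-5)^2=0, (2-2)^2=0, (1-1)^2=0, (3-3)^2=0, (4-6)^2=4, (6-4)^2=4
sum(d^2) = 8.
Step 3: rho = 1 - 6*8 / (6*(6^2 - 1)) = 1 - 48/210 = 0.771429.
Step 4: Under H0, t = rho * sqrt((n-2)/(1-rho^2)) = 2.4247 ~ t(4).
Step 5: Two-sided p-value from the t-distribution with 4 df = 0.072397.
Step 6: alpha = 0.05. fail to reject H0.

rho = 0.7714, p = 0.072397, fail to reject H0 at alpha = 0.05.


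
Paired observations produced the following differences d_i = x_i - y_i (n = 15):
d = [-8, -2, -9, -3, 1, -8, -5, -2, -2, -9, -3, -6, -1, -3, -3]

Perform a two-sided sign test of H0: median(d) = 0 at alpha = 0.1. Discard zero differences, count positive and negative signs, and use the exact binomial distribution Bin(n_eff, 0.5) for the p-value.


Step 1: Discard zero differences. Original n = 15; n_eff = number of nonzero differences = 15.
Nonzero differences (with sign): -8, -2, -9, -3, +1, -8, -5, -2, -2, -9, -3, -6, -1, -3, -3
Step 2: Count signs: positive = 1, negative = 14.
Step 3: Under H0: P(positive) = 0.5, so the number of positives S ~ Bin(15, 0.5).
Step 4: Two-sided exact p-value = sum of Bin(15,0.5) probabilities at or below the observed probability = 0.000977.
Step 5: alpha = 0.1. reject H0.

n_eff = 15, pos = 1, neg = 14, p = 0.000977, reject H0.


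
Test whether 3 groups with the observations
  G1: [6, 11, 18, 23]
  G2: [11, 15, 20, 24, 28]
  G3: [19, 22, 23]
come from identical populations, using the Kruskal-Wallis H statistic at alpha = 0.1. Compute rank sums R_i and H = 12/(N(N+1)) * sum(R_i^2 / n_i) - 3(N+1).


Step 1: Combine all N = 12 observations and assign midranks.
sorted (value, group, rank): (6,G1,1), (11,G1,2.5), (11,G2,2.5), (15,G2,4), (18,G1,5), (19,G3,6), (20,G2,7), (22,G3,8), (23,G1,9.5), (23,G3,9.5), (24,G2,11), (28,G2,12)
Step 2: Sum ranks within each group.
R_1 = 18 (n_1 = 4)
R_2 = 36.5 (n_2 = 5)
R_3 = 23.5 (n_3 = 3)
Step 3: H = 12/(N(N+1)) * sum(R_i^2/n_i) - 3(N+1)
     = 12/(12*13) * (18^2/4 + 36.5^2/5 + 23.5^2/3) - 3*13
     = 0.076923 * 531.533 - 39
     = 1.887179.
Step 4: Ties present; correction factor C = 1 - 12/(12^3 - 12) = 0.993007. Corrected H = 1.887179 / 0.993007 = 1.900469.
Step 5: Under H0, H ~ chi^2(2); p-value = 0.386650.
Step 6: alpha = 0.1. fail to reject H0.

H = 1.9005, df = 2, p = 0.386650, fail to reject H0.


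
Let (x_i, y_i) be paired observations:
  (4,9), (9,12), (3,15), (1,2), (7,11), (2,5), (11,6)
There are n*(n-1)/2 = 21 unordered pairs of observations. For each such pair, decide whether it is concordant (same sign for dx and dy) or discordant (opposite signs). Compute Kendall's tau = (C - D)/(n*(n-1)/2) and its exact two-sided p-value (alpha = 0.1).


Step 1: Enumerate the 21 unordered pairs (i,j) with i<j and classify each by sign(x_j-x_i) * sign(y_j-y_i).
  (1,2):dx=+5,dy=+3->C; (1,3):dx=-1,dy=+6->D; (1,4):dx=-3,dy=-7->C; (1,5):dx=+3,dy=+2->C
  (1,6):dx=-2,dy=-4->C; (1,7):dx=+7,dy=-3->D; (2,3):dx=-6,dy=+3->D; (2,4):dx=-8,dy=-10->C
  (2,5):dx=-2,dy=-1->C; (2,6):dx=-7,dy=-7->C; (2,7):dx=+2,dy=-6->D; (3,4):dx=-2,dy=-13->C
  (3,5):dx=+4,dy=-4->D; (3,6):dx=-1,dy=-10->C; (3,7):dx=+8,dy=-9->D; (4,5):dx=+6,dy=+9->C
  (4,6):dx=+1,dy=+3->C; (4,7):dx=+10,dy=+4->C; (5,6):dx=-5,dy=-6->C; (5,7):dx=+4,dy=-5->D
  (6,7):dx=+9,dy=+1->C
Step 2: C = 14, D = 7, total pairs = 21.
Step 3: tau = (C - D)/(n(n-1)/2) = (14 - 7)/21 = 0.333333.
Step 4: Exact two-sided p-value (enumerate n! = 5040 permutations of y under H0): p = 0.381349.
Step 5: alpha = 0.1. fail to reject H0.

tau_b = 0.3333 (C=14, D=7), p = 0.381349, fail to reject H0.


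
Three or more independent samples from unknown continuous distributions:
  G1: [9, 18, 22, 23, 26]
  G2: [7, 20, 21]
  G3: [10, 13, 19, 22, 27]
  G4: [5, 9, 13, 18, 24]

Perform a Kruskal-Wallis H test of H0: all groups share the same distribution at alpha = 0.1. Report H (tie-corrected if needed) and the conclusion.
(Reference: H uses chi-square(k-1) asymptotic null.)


Step 1: Combine all N = 18 observations and assign midranks.
sorted (value, group, rank): (5,G4,1), (7,G2,2), (9,G1,3.5), (9,G4,3.5), (10,G3,5), (13,G3,6.5), (13,G4,6.5), (18,G1,8.5), (18,G4,8.5), (19,G3,10), (20,G2,11), (21,G2,12), (22,G1,13.5), (22,G3,13.5), (23,G1,15), (24,G4,16), (26,G1,17), (27,G3,18)
Step 2: Sum ranks within each group.
R_1 = 57.5 (n_1 = 5)
R_2 = 25 (n_2 = 3)
R_3 = 53 (n_3 = 5)
R_4 = 35.5 (n_4 = 5)
Step 3: H = 12/(N(N+1)) * sum(R_i^2/n_i) - 3(N+1)
     = 12/(18*19) * (57.5^2/5 + 25^2/3 + 53^2/5 + 35.5^2/5) - 3*19
     = 0.035088 * 1683.43 - 57
     = 2.067836.
Step 4: Ties present; correction factor C = 1 - 24/(18^3 - 18) = 0.995872. Corrected H = 2.067836 / 0.995872 = 2.076408.
Step 5: Under H0, H ~ chi^2(3); p-value = 0.556700.
Step 6: alpha = 0.1. fail to reject H0.

H = 2.0764, df = 3, p = 0.556700, fail to reject H0.


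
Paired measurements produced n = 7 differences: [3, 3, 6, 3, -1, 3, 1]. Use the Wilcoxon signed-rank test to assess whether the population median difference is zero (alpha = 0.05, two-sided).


Step 1: Drop any zero differences (none here) and take |d_i|.
|d| = [3, 3, 6, 3, 1, 3, 1]
Step 2: Midrank |d_i| (ties get averaged ranks).
ranks: |3|->4.5, |3|->4.5, |6|->7, |3|->4.5, |1|->1.5, |3|->4.5, |1|->1.5
Step 3: Attach original signs; sum ranks with positive sign and with negative sign.
W+ = 4.5 + 4.5 + 7 + 4.5 + 4.5 + 1.5 = 26.5
W- = 1.5 = 1.5
(Check: W+ + W- = 28 should equal n(n+1)/2 = 28.)
Step 4: Test statistic W = min(W+, W-) = 1.5.
Step 5: Ties in |d|, so use the tie-corrected normal approximation.
        E[W] = n(n+1)/4 = 7*8/4 = 14.
        Tie groups: |d|=1 (t=2), |d|=3 (t=4); sum(t^3 - t) = 66.
        Var[W] = n(n+1)(2n+1)/24 - sum(t^3-t)/48 = 840/24 - 66/48 = 33.625.
        z = (W - E[W]) / sqrt(Var[W]) = (1.5 - 14) / 5.7987 = -2.1557.
        Two-sided p = 2*Phi(z) = 0.031111.
Step 6: alpha = 0.05. reject H0.

W+ = 26.5, W- = 1.5, W = min = 1.5, p = 0.031111, reject H0.


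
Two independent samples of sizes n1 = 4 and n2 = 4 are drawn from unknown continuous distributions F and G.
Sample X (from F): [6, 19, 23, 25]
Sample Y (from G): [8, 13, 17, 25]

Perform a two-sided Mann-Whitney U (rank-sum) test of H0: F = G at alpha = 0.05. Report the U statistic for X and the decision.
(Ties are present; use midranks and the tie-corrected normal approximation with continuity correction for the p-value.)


Step 1: Combine and sort all 8 observations; assign midranks.
sorted (value, group): (6,X), (8,Y), (13,Y), (17,Y), (19,X), (23,X), (25,X), (25,Y)
ranks: 6->1, 8->2, 13->3, 17->4, 19->5, 23->6, 25->7.5, 25->7.5
Step 2: Rank sum for X: R1 = 1 + 5 + 6 + 7.5 = 19.5.
Step 3: U_X = R1 - n1(n1+1)/2 = 19.5 - 4*5/2 = 19.5 - 10 = 9.5.
       U_Y = n1*n2 - U_X = 16 - 9.5 = 6.5.
Step 4: Ties are present, so use the tie-corrected normal approximation (with continuity correction) for the p-value.
Step 5: p-value = 0.771503; compare to alpha = 0.05. fail to reject H0.

U_X = 9.5, p = 0.771503, fail to reject H0 at alpha = 0.05.


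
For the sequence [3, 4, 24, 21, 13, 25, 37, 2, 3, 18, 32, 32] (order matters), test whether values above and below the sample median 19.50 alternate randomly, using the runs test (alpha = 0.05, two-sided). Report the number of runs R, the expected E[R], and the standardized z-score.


Step 1: Compute median = 19.50; label A = above, B = below.
Labels in order: BBAABAABBBAA  (n_A = 6, n_B = 6)
Step 2: Count runs R = 6.
Step 3: Under H0 (random ordering), E[R] = 2*n_A*n_B/(n_A+n_B) + 1 = 2*6*6/12 + 1 = 7.0000.
        Var[R] = 2*n_A*n_B*(2*n_A*n_B - n_A - n_B) / ((n_A+n_B)^2 * (n_A+n_B-1)) = 4320/1584 = 2.7273.
        SD[R] = 1.6514.
Step 4: Continuity-corrected z = (R + 0.5 - E[R]) / SD[R] = (6 + 0.5 - 7.0000) / 1.6514 = -0.3028.
Step 5: Two-sided p-value via normal approximation = 2*(1 - Phi(|z|)) = 0.762069.
Step 6: alpha = 0.05. fail to reject H0.

R = 6, z = -0.3028, p = 0.762069, fail to reject H0.


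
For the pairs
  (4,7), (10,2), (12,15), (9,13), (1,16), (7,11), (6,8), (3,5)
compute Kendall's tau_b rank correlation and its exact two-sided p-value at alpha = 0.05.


Step 1: Enumerate the 28 unordered pairs (i,j) with i<j and classify each by sign(x_j-x_i) * sign(y_j-y_i).
  (1,2):dx=+6,dy=-5->D; (1,3):dx=+8,dy=+8->C; (1,4):dx=+5,dy=+6->C; (1,5):dx=-3,dy=+9->D
  (1,6):dx=+3,dy=+4->C; (1,7):dx=+2,dy=+1->C; (1,8):dx=-1,dy=-2->C; (2,3):dx=+2,dy=+13->C
  (2,4):dx=-1,dy=+11->D; (2,5):dx=-9,dy=+14->D; (2,6):dx=-3,dy=+9->D; (2,7):dx=-4,dy=+6->D
  (2,8):dx=-7,dy=+3->D; (3,4):dx=-3,dy=-2->C; (3,5):dx=-11,dy=+1->D; (3,6):dx=-5,dy=-4->C
  (3,7):dx=-6,dy=-7->C; (3,8):dx=-9,dy=-10->C; (4,5):dx=-8,dy=+3->D; (4,6):dx=-2,dy=-2->C
  (4,7):dx=-3,dy=-5->C; (4,8):dx=-6,dy=-8->C; (5,6):dx=+6,dy=-5->D; (5,7):dx=+5,dy=-8->D
  (5,8):dx=+2,dy=-11->D; (6,7):dx=-1,dy=-3->C; (6,8):dx=-4,dy=-6->C; (7,8):dx=-3,dy=-3->C
Step 2: C = 16, D = 12, total pairs = 28.
Step 3: tau = (C - D)/(n(n-1)/2) = (16 - 12)/28 = 0.142857.
Step 4: Exact two-sided p-value (enumerate n! = 40320 permutations of y under H0): p = 0.719544.
Step 5: alpha = 0.05. fail to reject H0.

tau_b = 0.1429 (C=16, D=12), p = 0.719544, fail to reject H0.


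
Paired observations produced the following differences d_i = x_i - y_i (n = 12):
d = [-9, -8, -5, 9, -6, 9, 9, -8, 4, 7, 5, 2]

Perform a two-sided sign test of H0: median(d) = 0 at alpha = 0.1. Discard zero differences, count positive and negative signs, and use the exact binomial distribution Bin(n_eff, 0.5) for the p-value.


Step 1: Discard zero differences. Original n = 12; n_eff = number of nonzero differences = 12.
Nonzero differences (with sign): -9, -8, -5, +9, -6, +9, +9, -8, +4, +7, +5, +2
Step 2: Count signs: positive = 7, negative = 5.
Step 3: Under H0: P(positive) = 0.5, so the number of positives S ~ Bin(12, 0.5).
Step 4: Two-sided exact p-value = sum of Bin(12,0.5) probabilities at or below the observed probability = 0.774414.
Step 5: alpha = 0.1. fail to reject H0.

n_eff = 12, pos = 7, neg = 5, p = 0.774414, fail to reject H0.


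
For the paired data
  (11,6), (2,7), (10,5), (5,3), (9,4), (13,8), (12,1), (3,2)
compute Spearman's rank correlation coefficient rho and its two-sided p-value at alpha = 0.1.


Step 1: Rank x and y separately (midranks; no ties here).
rank(x): 11->6, 2->1, 10->5, 5->3, 9->4, 13->8, 12->7, 3->2
rank(y): 6->6, 7->7, 5->5, 3->3, 4->4, 8->8, 1->1, 2->2
Step 2: d_i = R_x(i) - R_y(i); compute d_i^2.
  (6-6)^2=0, (1-7)^2=36, (5-5)^2=0, (3-3)^2=0, (4-4)^2=0, (8-8)^2=0, (7-1)^2=36, (2-2)^2=0
sum(d^2) = 72.
Step 3: rho = 1 - 6*72 / (8*(8^2 - 1)) = 1 - 432/504 = 0.142857.
Step 4: Under H0, t = rho * sqrt((n-2)/(1-rho^2)) = 0.3536 ~ t(6).
Step 5: Two-sided p-value from the t-distribution with 6 df = 0.735765.
Step 6: alpha = 0.1. fail to reject H0.

rho = 0.1429, p = 0.735765, fail to reject H0 at alpha = 0.1.


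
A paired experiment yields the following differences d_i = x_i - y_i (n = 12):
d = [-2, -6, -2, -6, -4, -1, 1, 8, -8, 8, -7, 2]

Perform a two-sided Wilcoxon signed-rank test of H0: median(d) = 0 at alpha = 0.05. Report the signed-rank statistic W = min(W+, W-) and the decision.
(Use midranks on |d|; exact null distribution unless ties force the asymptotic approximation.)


Step 1: Drop any zero differences (none here) and take |d_i|.
|d| = [2, 6, 2, 6, 4, 1, 1, 8, 8, 8, 7, 2]
Step 2: Midrank |d_i| (ties get averaged ranks).
ranks: |2|->4, |6|->7.5, |2|->4, |6|->7.5, |4|->6, |1|->1.5, |1|->1.5, |8|->11, |8|->11, |8|->11, |7|->9, |2|->4
Step 3: Attach original signs; sum ranks with positive sign and with negative sign.
W+ = 1.5 + 11 + 11 + 4 = 27.5
W- = 4 + 7.5 + 4 + 7.5 + 6 + 1.5 + 11 + 9 = 50.5
(Check: W+ + W- = 78 should equal n(n+1)/2 = 78.)
Step 4: Test statistic W = min(W+, W-) = 27.5.
Step 5: Ties in |d|, so use the tie-corrected normal approximation.
        E[W] = n(n+1)/4 = 12*13/4 = 39.
        Tie groups: |d|=1 (t=2), |d|=2 (t=3), |d|=6 (t=2), |d|=8 (t=3); sum(t^3 - t) = 60.
        Var[W] = n(n+1)(2n+1)/24 - sum(t^3-t)/48 = 3900/24 - 60/48 = 161.25.
        z = (W - E[W]) / sqrt(Var[W]) = (27.5 - 39) / 12.6984 = -0.9056.
        Two-sided p = 2*Phi(z) = 0.365135.
Step 6: alpha = 0.05. fail to reject H0.

W+ = 27.5, W- = 50.5, W = min = 27.5, p = 0.365135, fail to reject H0.


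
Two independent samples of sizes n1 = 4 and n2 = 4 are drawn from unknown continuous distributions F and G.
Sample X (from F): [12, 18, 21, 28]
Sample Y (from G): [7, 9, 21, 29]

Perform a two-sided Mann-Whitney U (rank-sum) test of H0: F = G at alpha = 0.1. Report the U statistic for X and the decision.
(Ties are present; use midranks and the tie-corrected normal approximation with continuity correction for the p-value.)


Step 1: Combine and sort all 8 observations; assign midranks.
sorted (value, group): (7,Y), (9,Y), (12,X), (18,X), (21,X), (21,Y), (28,X), (29,Y)
ranks: 7->1, 9->2, 12->3, 18->4, 21->5.5, 21->5.5, 28->7, 29->8
Step 2: Rank sum for X: R1 = 3 + 4 + 5.5 + 7 = 19.5.
Step 3: U_X = R1 - n1(n1+1)/2 = 19.5 - 4*5/2 = 19.5 - 10 = 9.5.
       U_Y = n1*n2 - U_X = 16 - 9.5 = 6.5.
Step 4: Ties are present, so use the tie-corrected normal approximation (with continuity correction) for the p-value.
Step 5: p-value = 0.771503; compare to alpha = 0.1. fail to reject H0.

U_X = 9.5, p = 0.771503, fail to reject H0 at alpha = 0.1.


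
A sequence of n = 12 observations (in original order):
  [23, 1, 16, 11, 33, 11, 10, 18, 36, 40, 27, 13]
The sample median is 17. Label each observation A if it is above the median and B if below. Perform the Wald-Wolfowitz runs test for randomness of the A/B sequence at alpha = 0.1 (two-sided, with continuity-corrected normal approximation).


Step 1: Compute median = 17; label A = above, B = below.
Labels in order: ABBBABBAAAAB  (n_A = 6, n_B = 6)
Step 2: Count runs R = 6.
Step 3: Under H0 (random ordering), E[R] = 2*n_A*n_B/(n_A+n_B) + 1 = 2*6*6/12 + 1 = 7.0000.
        Var[R] = 2*n_A*n_B*(2*n_A*n_B - n_A - n_B) / ((n_A+n_B)^2 * (n_A+n_B-1)) = 4320/1584 = 2.7273.
        SD[R] = 1.6514.
Step 4: Continuity-corrected z = (R + 0.5 - E[R]) / SD[R] = (6 + 0.5 - 7.0000) / 1.6514 = -0.3028.
Step 5: Two-sided p-value via normal approximation = 2*(1 - Phi(|z|)) = 0.762069.
Step 6: alpha = 0.1. fail to reject H0.

R = 6, z = -0.3028, p = 0.762069, fail to reject H0.


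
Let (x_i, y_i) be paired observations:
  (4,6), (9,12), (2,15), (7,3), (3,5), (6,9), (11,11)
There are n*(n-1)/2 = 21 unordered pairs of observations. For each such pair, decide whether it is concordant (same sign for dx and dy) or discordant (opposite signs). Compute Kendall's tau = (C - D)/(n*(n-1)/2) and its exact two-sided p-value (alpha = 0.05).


Step 1: Enumerate the 21 unordered pairs (i,j) with i<j and classify each by sign(x_j-x_i) * sign(y_j-y_i).
  (1,2):dx=+5,dy=+6->C; (1,3):dx=-2,dy=+9->D; (1,4):dx=+3,dy=-3->D; (1,5):dx=-1,dy=-1->C
  (1,6):dx=+2,dy=+3->C; (1,7):dx=+7,dy=+5->C; (2,3):dx=-7,dy=+3->D; (2,4):dx=-2,dy=-9->C
  (2,5):dx=-6,dy=-7->C; (2,6):dx=-3,dy=-3->C; (2,7):dx=+2,dy=-1->D; (3,4):dx=+5,dy=-12->D
  (3,5):dx=+1,dy=-10->D; (3,6):dx=+4,dy=-6->D; (3,7):dx=+9,dy=-4->D; (4,5):dx=-4,dy=+2->D
  (4,6):dx=-1,dy=+6->D; (4,7):dx=+4,dy=+8->C; (5,6):dx=+3,dy=+4->C; (5,7):dx=+8,dy=+6->C
  (6,7):dx=+5,dy=+2->C
Step 2: C = 11, D = 10, total pairs = 21.
Step 3: tau = (C - D)/(n(n-1)/2) = (11 - 10)/21 = 0.047619.
Step 4: Exact two-sided p-value (enumerate n! = 5040 permutations of y under H0): p = 1.000000.
Step 5: alpha = 0.05. fail to reject H0.

tau_b = 0.0476 (C=11, D=10), p = 1.000000, fail to reject H0.


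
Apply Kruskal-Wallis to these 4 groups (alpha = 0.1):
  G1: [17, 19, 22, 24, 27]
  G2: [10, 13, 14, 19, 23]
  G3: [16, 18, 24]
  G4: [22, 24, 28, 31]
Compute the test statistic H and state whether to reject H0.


Step 1: Combine all N = 17 observations and assign midranks.
sorted (value, group, rank): (10,G2,1), (13,G2,2), (14,G2,3), (16,G3,4), (17,G1,5), (18,G3,6), (19,G1,7.5), (19,G2,7.5), (22,G1,9.5), (22,G4,9.5), (23,G2,11), (24,G1,13), (24,G3,13), (24,G4,13), (27,G1,15), (28,G4,16), (31,G4,17)
Step 2: Sum ranks within each group.
R_1 = 50 (n_1 = 5)
R_2 = 24.5 (n_2 = 5)
R_3 = 23 (n_3 = 3)
R_4 = 55.5 (n_4 = 4)
Step 3: H = 12/(N(N+1)) * sum(R_i^2/n_i) - 3(N+1)
     = 12/(17*18) * (50^2/5 + 24.5^2/5 + 23^2/3 + 55.5^2/4) - 3*18
     = 0.039216 * 1566.45 - 54
     = 7.429248.
Step 4: Ties present; correction factor C = 1 - 36/(17^3 - 17) = 0.992647. Corrected H = 7.429248 / 0.992647 = 7.484280.
Step 5: Under H0, H ~ chi^2(3); p-value = 0.057964.
Step 6: alpha = 0.1. reject H0.

H = 7.4843, df = 3, p = 0.057964, reject H0.


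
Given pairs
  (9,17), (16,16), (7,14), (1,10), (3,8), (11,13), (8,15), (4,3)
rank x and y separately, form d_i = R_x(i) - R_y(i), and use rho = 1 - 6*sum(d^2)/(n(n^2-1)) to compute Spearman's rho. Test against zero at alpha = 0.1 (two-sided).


Step 1: Rank x and y separately (midranks; no ties here).
rank(x): 9->6, 16->8, 7->4, 1->1, 3->2, 11->7, 8->5, 4->3
rank(y): 17->8, 16->7, 14->5, 10->3, 8->2, 13->4, 15->6, 3->1
Step 2: d_i = R_x(i) - R_y(i); compute d_i^2.
  (6-8)^2=4, (8-7)^2=1, (4-5)^2=1, (1-3)^2=4, (2-2)^2=0, (7-4)^2=9, (5-6)^2=1, (3-1)^2=4
sum(d^2) = 24.
Step 3: rho = 1 - 6*24 / (8*(8^2 - 1)) = 1 - 144/504 = 0.714286.
Step 4: Under H0, t = rho * sqrt((n-2)/(1-rho^2)) = 2.5000 ~ t(6).
Step 5: Two-sided p-value from the t-distribution with 6 df = 0.046528.
Step 6: alpha = 0.1. reject H0.

rho = 0.7143, p = 0.046528, reject H0 at alpha = 0.1.


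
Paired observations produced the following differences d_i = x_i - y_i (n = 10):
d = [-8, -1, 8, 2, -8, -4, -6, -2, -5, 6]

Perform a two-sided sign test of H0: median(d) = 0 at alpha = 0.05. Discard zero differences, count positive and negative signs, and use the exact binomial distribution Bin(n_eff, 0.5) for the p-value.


Step 1: Discard zero differences. Original n = 10; n_eff = number of nonzero differences = 10.
Nonzero differences (with sign): -8, -1, +8, +2, -8, -4, -6, -2, -5, +6
Step 2: Count signs: positive = 3, negative = 7.
Step 3: Under H0: P(positive) = 0.5, so the number of positives S ~ Bin(10, 0.5).
Step 4: Two-sided exact p-value = sum of Bin(10,0.5) probabilities at or below the observed probability = 0.343750.
Step 5: alpha = 0.05. fail to reject H0.

n_eff = 10, pos = 3, neg = 7, p = 0.343750, fail to reject H0.


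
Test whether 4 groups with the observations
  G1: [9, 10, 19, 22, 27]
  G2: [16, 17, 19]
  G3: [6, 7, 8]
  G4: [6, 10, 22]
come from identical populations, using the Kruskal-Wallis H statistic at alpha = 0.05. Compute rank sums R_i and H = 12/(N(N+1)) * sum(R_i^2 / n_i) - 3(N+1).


Step 1: Combine all N = 14 observations and assign midranks.
sorted (value, group, rank): (6,G3,1.5), (6,G4,1.5), (7,G3,3), (8,G3,4), (9,G1,5), (10,G1,6.5), (10,G4,6.5), (16,G2,8), (17,G2,9), (19,G1,10.5), (19,G2,10.5), (22,G1,12.5), (22,G4,12.5), (27,G1,14)
Step 2: Sum ranks within each group.
R_1 = 48.5 (n_1 = 5)
R_2 = 27.5 (n_2 = 3)
R_3 = 8.5 (n_3 = 3)
R_4 = 20.5 (n_4 = 3)
Step 3: H = 12/(N(N+1)) * sum(R_i^2/n_i) - 3(N+1)
     = 12/(14*15) * (48.5^2/5 + 27.5^2/3 + 8.5^2/3 + 20.5^2/3) - 3*15
     = 0.057143 * 886.7 - 45
     = 5.668571.
Step 4: Ties present; correction factor C = 1 - 24/(14^3 - 14) = 0.991209. Corrected H = 5.668571 / 0.991209 = 5.718847.
Step 5: Under H0, H ~ chi^2(3); p-value = 0.126120.
Step 6: alpha = 0.05. fail to reject H0.

H = 5.7188, df = 3, p = 0.126120, fail to reject H0.


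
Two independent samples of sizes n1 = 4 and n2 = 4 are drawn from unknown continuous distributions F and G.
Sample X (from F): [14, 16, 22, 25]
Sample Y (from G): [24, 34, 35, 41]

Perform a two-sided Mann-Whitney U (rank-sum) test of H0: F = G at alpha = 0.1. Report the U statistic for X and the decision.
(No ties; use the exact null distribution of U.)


Step 1: Combine and sort all 8 observations; assign midranks.
sorted (value, group): (14,X), (16,X), (22,X), (24,Y), (25,X), (34,Y), (35,Y), (41,Y)
ranks: 14->1, 16->2, 22->3, 24->4, 25->5, 34->6, 35->7, 41->8
Step 2: Rank sum for X: R1 = 1 + 2 + 3 + 5 = 11.
Step 3: U_X = R1 - n1(n1+1)/2 = 11 - 4*5/2 = 11 - 10 = 1.
       U_Y = n1*n2 - U_X = 16 - 1 = 15.
Step 4: No ties, so the exact null distribution of U (based on enumerating the C(8,4) = 70 equally likely rank assignments) gives the two-sided p-value.
Step 5: p-value = 0.057143; compare to alpha = 0.1. reject H0.

U_X = 1, p = 0.057143, reject H0 at alpha = 0.1.


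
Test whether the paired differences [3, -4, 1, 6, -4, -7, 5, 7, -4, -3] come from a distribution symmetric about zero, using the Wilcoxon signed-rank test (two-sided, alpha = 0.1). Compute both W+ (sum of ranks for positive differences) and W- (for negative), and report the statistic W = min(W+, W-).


Step 1: Drop any zero differences (none here) and take |d_i|.
|d| = [3, 4, 1, 6, 4, 7, 5, 7, 4, 3]
Step 2: Midrank |d_i| (ties get averaged ranks).
ranks: |3|->2.5, |4|->5, |1|->1, |6|->8, |4|->5, |7|->9.5, |5|->7, |7|->9.5, |4|->5, |3|->2.5
Step 3: Attach original signs; sum ranks with positive sign and with negative sign.
W+ = 2.5 + 1 + 8 + 7 + 9.5 = 28
W- = 5 + 5 + 9.5 + 5 + 2.5 = 27
(Check: W+ + W- = 55 should equal n(n+1)/2 = 55.)
Step 4: Test statistic W = min(W+, W-) = 27.
Step 5: Ties in |d|, so use the tie-corrected normal approximation.
        E[W] = n(n+1)/4 = 10*11/4 = 27.5.
        Tie groups: |d|=3 (t=2), |d|=4 (t=3), |d|=7 (t=2); sum(t^3 - t) = 36.
        Var[W] = n(n+1)(2n+1)/24 - sum(t^3-t)/48 = 2310/24 - 36/48 = 95.5.
        z = (W - E[W]) / sqrt(Var[W]) = (27 - 27.5) / 9.7724 = -0.0512.
        Two-sided p = 2*Phi(z) = 0.959194.
Step 6: alpha = 0.1. fail to reject H0.

W+ = 28, W- = 27, W = min = 27, p = 0.959194, fail to reject H0.


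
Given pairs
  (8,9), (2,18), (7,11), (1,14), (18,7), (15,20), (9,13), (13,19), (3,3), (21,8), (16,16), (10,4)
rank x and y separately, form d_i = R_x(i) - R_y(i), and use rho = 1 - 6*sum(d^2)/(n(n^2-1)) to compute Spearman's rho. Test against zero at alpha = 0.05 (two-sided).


Step 1: Rank x and y separately (midranks; no ties here).
rank(x): 8->5, 2->2, 7->4, 1->1, 18->11, 15->9, 9->6, 13->8, 3->3, 21->12, 16->10, 10->7
rank(y): 9->5, 18->10, 11->6, 14->8, 7->3, 20->12, 13->7, 19->11, 3->1, 8->4, 16->9, 4->2
Step 2: d_i = R_x(i) - R_y(i); compute d_i^2.
  (5-5)^2=0, (2-10)^2=64, (4-6)^2=4, (1-8)^2=49, (11-3)^2=64, (9-12)^2=9, (6-7)^2=1, (8-11)^2=9, (3-1)^2=4, (12-4)^2=64, (10-9)^2=1, (7-2)^2=25
sum(d^2) = 294.
Step 3: rho = 1 - 6*294 / (12*(12^2 - 1)) = 1 - 1764/1716 = -0.027972.
Step 4: Under H0, t = rho * sqrt((n-2)/(1-rho^2)) = -0.0885 ~ t(10).
Step 5: Two-sided p-value from the t-distribution with 10 df = 0.931234.
Step 6: alpha = 0.05. fail to reject H0.

rho = -0.0280, p = 0.931234, fail to reject H0 at alpha = 0.05.


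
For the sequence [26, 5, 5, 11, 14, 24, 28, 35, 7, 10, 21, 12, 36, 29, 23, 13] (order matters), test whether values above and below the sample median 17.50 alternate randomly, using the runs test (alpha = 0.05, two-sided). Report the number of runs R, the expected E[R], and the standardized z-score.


Step 1: Compute median = 17.50; label A = above, B = below.
Labels in order: ABBBBAAABBABAAAB  (n_A = 8, n_B = 8)
Step 2: Count runs R = 8.
Step 3: Under H0 (random ordering), E[R] = 2*n_A*n_B/(n_A+n_B) + 1 = 2*8*8/16 + 1 = 9.0000.
        Var[R] = 2*n_A*n_B*(2*n_A*n_B - n_A - n_B) / ((n_A+n_B)^2 * (n_A+n_B-1)) = 14336/3840 = 3.7333.
        SD[R] = 1.9322.
Step 4: Continuity-corrected z = (R + 0.5 - E[R]) / SD[R] = (8 + 0.5 - 9.0000) / 1.9322 = -0.2588.
Step 5: Two-sided p-value via normal approximation = 2*(1 - Phi(|z|)) = 0.795809.
Step 6: alpha = 0.05. fail to reject H0.

R = 8, z = -0.2588, p = 0.795809, fail to reject H0.


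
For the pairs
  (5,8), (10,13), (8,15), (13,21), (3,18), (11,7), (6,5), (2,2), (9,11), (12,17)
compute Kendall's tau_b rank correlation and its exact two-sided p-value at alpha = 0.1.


Step 1: Enumerate the 45 unordered pairs (i,j) with i<j and classify each by sign(x_j-x_i) * sign(y_j-y_i).
  (1,2):dx=+5,dy=+5->C; (1,3):dx=+3,dy=+7->C; (1,4):dx=+8,dy=+13->C; (1,5):dx=-2,dy=+10->D
  (1,6):dx=+6,dy=-1->D; (1,7):dx=+1,dy=-3->D; (1,8):dx=-3,dy=-6->C; (1,9):dx=+4,dy=+3->C
  (1,10):dx=+7,dy=+9->C; (2,3):dx=-2,dy=+2->D; (2,4):dx=+3,dy=+8->C; (2,5):dx=-7,dy=+5->D
  (2,6):dx=+1,dy=-6->D; (2,7):dx=-4,dy=-8->C; (2,8):dx=-8,dy=-11->C; (2,9):dx=-1,dy=-2->C
  (2,10):dx=+2,dy=+4->C; (3,4):dx=+5,dy=+6->C; (3,5):dx=-5,dy=+3->D; (3,6):dx=+3,dy=-8->D
  (3,7):dx=-2,dy=-10->C; (3,8):dx=-6,dy=-13->C; (3,9):dx=+1,dy=-4->D; (3,10):dx=+4,dy=+2->C
  (4,5):dx=-10,dy=-3->C; (4,6):dx=-2,dy=-14->C; (4,7):dx=-7,dy=-16->C; (4,8):dx=-11,dy=-19->C
  (4,9):dx=-4,dy=-10->C; (4,10):dx=-1,dy=-4->C; (5,6):dx=+8,dy=-11->D; (5,7):dx=+3,dy=-13->D
  (5,8):dx=-1,dy=-16->C; (5,9):dx=+6,dy=-7->D; (5,10):dx=+9,dy=-1->D; (6,7):dx=-5,dy=-2->C
  (6,8):dx=-9,dy=-5->C; (6,9):dx=-2,dy=+4->D; (6,10):dx=+1,dy=+10->C; (7,8):dx=-4,dy=-3->C
  (7,9):dx=+3,dy=+6->C; (7,10):dx=+6,dy=+12->C; (8,9):dx=+7,dy=+9->C; (8,10):dx=+10,dy=+15->C
  (9,10):dx=+3,dy=+6->C
Step 2: C = 31, D = 14, total pairs = 45.
Step 3: tau = (C - D)/(n(n-1)/2) = (31 - 14)/45 = 0.377778.
Step 4: Exact two-sided p-value (enumerate n! = 3628800 permutations of y under H0): p = 0.155742.
Step 5: alpha = 0.1. fail to reject H0.

tau_b = 0.3778 (C=31, D=14), p = 0.155742, fail to reject H0.
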